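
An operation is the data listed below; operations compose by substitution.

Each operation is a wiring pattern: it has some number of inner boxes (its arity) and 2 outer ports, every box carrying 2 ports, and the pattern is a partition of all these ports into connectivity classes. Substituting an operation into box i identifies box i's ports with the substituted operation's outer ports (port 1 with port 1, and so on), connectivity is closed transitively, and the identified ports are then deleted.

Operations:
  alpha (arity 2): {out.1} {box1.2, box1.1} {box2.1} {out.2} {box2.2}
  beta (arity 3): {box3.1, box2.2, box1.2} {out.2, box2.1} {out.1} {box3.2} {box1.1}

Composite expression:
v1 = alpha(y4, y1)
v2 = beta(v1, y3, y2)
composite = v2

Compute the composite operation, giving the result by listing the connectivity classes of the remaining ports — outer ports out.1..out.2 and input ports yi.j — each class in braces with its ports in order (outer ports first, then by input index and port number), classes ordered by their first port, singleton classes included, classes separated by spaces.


Two ports join when wires chain via beta-identified ports.
stage alpha: inputs (y4, y1), connectivity {out.1} {out.2} {y1.1} {y1.2} {y4.1, y4.2}, out.j its boundary
stage beta: inputs (y4, y1, y3, y2), connectivity {out.1} {out.2, y3.1} {y1.1} {y1.2} {y2.1, y3.2} {y2.2} {y4.1, y4.2}, out.j its boundary

{out.1} {out.2, y3.1} {y1.1} {y1.2} {y2.1, y3.2} {y2.2} {y4.1, y4.2}


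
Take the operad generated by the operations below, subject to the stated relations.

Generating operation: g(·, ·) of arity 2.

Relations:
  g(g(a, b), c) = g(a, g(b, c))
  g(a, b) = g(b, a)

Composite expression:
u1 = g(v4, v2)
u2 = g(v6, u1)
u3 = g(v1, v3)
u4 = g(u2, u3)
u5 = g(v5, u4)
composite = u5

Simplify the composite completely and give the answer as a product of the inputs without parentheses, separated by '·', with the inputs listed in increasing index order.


v1 · v2 · v3 · v4 · v5 · v6

Any arrangement under g is one operation, so sort the v-inputs.
g(v4, v2) collapses to v4 · v2
g(v6, g(v4, v2)) collapses to v6 · v4 · v2
g(v1, v3) collapses to v1 · v3
g(g(v6, g(v4, v2)), g(v1, v3)) collapses to v6 · v4 · v2 · v1 · v3
g(v5, g(g(v6, g(v4, v2)), g(v1, v3))) collapses to v5 · v6 · v4 · v2 · v1 · v3
the factors in increasing index order: v1 · v2 · v3 · v4 · v5 · v6


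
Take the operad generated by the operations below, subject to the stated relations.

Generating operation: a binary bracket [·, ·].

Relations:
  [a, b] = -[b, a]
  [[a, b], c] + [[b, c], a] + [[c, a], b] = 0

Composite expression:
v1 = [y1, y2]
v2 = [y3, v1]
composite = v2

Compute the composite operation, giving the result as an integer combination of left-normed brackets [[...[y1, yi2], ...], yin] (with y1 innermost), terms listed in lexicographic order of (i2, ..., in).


In the tensor algebra, words opening y1 carry the y1-anchored form.
Composite bracket: [y3, [y1, y2]]
Each bracket splits as ab - ba, giving 4 signed words (2^2 = 4).
The y1-initial words carry the normal form:
  y1y2y3 (sign -1) contributes -[[y1, y2], y3]

-[[y1, y2], y3]


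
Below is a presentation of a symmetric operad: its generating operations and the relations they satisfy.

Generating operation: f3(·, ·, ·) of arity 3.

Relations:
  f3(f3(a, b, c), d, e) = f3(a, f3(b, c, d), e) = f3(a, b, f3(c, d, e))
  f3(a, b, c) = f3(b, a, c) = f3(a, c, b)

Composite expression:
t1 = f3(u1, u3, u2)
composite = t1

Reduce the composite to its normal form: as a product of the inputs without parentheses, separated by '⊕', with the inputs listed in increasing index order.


u1 ⊕ u2 ⊕ u3

Shape and order are irrelevant to f3; the u-input set decides.
f3(u1, u3, u2) unparenthesizes to u1 ⊕ u3 ⊕ u2
commutativity sorts the factors: u1 ⊕ u2 ⊕ u3


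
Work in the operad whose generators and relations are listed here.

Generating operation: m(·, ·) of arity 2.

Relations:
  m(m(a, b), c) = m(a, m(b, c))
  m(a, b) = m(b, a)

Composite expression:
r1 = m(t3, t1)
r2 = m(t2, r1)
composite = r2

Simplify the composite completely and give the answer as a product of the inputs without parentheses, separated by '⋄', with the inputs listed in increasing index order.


t1 ⋄ t2 ⋄ t3

Both nesting and order wash out for m; what remains is which t's occur.
m(t3, t1) linearizes to t3 ⋄ t1
m(t2, m(t3, t1)) linearizes to t2 ⋄ t3 ⋄ t1
sorting the factors by input index: t1 ⋄ t2 ⋄ t3


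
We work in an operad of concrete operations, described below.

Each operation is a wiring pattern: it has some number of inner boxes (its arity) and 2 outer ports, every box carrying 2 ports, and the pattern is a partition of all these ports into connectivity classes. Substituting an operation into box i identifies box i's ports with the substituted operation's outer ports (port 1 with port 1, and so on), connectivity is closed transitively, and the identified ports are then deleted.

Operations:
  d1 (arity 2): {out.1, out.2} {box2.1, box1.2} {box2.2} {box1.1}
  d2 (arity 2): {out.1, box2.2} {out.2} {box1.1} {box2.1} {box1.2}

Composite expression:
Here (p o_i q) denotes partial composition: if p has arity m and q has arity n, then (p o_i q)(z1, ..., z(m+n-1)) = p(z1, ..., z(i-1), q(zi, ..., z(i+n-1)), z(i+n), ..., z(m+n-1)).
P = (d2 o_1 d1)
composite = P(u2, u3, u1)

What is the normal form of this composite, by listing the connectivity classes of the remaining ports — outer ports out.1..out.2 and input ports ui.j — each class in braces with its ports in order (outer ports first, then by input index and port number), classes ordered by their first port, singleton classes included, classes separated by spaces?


{out.1, u1.2} {out.2} {u1.1} {u2.1} {u2.2, u3.1} {u3.2}

Connectivity passes through glued d2-boundaries; trace each wire chain.
the subtree at d1 composes to {out.1, out.2} {u2.1} {u2.2, u3.1} {u3.2} on (u2, u3); out.j = own outer ports
the subtree at d2 composes to {out.1, u1.2} {out.2} {u1.1} {u2.1} {u2.2, u3.1} {u3.2} on (u2, u3, u1); out.j = own outer ports


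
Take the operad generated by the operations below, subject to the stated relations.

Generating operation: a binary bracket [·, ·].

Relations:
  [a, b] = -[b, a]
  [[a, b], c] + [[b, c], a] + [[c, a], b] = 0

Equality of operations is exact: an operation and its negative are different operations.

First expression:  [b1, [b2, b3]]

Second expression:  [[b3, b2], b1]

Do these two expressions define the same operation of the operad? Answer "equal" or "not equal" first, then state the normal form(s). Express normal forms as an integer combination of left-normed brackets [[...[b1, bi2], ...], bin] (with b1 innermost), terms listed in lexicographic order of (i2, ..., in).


equal; both compose to [[b1, b2], b3] - [[b1, b3], b2]


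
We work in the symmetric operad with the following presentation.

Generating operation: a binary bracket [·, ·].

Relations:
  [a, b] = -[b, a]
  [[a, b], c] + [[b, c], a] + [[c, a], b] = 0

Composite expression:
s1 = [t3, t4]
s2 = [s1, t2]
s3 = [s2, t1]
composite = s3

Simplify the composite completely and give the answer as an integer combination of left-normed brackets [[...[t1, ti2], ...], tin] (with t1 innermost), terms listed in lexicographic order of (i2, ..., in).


[[[t1, t2], t3], t4] - [[[t1, t2], t4], t3] - [[[t1, t3], t4], t2] + [[[t1, t4], t3], t2]

Left-normed coefficients sit on the t1-initial expansion words.
Composite bracket: [[[t3, t4], t2], t1]
Applying ab - ba throughout gives 8 signed words (2^3 = 8).
Coefficients come from the t1-initial words:
  t1t2t3t4 (sign +1) contributes +[[[t1, t2], t3], t4]
  t1t2t4t3 (sign -1) contributes -[[[t1, t2], t4], t3]
  t1t3t4t2 (sign -1) contributes -[[[t1, t3], t4], t2]
  t1t4t3t2 (sign +1) contributes +[[[t1, t4], t3], t2]


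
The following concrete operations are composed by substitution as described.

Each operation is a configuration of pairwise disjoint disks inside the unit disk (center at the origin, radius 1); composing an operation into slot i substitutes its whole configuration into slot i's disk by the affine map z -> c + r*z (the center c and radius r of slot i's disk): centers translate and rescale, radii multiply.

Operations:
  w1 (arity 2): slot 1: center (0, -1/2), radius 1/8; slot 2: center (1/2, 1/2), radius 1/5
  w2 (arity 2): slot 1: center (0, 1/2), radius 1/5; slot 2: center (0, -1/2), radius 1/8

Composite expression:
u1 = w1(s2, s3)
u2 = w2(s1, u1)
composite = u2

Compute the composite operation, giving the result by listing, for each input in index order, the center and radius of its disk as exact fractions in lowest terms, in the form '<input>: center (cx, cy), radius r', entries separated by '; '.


s1: center (0, 1/2), radius 1/5; s2: center (0, -9/16), radius 1/64; s3: center (1/16, -7/16), radius 1/40

Each s-disk chains the slot maps above it in w2; radii multiply.
tracing s1 down its 1-map path: center (0, 1/2), radius 1/5
tracing s2 down its 2-map path: center (0, -9/16), radius 1/64
tracing s3 down its 2-map path: center (1/16, -7/16), radius 1/40


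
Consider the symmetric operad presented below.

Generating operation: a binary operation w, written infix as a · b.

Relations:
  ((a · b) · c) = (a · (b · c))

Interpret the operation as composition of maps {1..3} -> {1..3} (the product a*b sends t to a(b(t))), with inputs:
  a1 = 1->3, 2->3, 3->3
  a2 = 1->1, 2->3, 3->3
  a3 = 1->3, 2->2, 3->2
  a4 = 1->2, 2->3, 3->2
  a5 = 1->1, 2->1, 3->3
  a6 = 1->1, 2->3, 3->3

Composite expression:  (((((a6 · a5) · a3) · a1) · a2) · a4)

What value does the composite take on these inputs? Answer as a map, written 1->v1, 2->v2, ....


(a6 · a5) = 1->1, 2->1, 3->3
((a6 · a5) · a3) = 1->3, 2->1, 3->1
(((a6 · a5) · a3) · a1) = 1->1, 2->1, 3->1
((((a6 · a5) · a3) · a1) · a2) = 1->1, 2->1, 3->1
(((((a6 · a5) · a3) · a1) · a2) · a4) = 1->1, 2->1, 3->1

1->1, 2->1, 3->1


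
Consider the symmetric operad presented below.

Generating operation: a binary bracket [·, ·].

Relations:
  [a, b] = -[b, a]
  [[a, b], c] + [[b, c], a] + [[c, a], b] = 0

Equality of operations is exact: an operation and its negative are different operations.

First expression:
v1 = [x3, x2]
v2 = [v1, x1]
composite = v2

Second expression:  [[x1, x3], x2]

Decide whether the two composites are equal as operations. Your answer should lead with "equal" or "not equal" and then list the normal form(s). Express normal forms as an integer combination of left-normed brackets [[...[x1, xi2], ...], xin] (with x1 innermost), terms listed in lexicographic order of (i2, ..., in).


not equal: they reduce to [[x1, x2], x3] - [[x1, x3], x2] and [[x1, x3], x2]

The first expression reduces to [[x1, x2], x3] - [[x1, x3], x2]
The second expression reduces to [[x1, x3], x2]
Different reductions; not equal.


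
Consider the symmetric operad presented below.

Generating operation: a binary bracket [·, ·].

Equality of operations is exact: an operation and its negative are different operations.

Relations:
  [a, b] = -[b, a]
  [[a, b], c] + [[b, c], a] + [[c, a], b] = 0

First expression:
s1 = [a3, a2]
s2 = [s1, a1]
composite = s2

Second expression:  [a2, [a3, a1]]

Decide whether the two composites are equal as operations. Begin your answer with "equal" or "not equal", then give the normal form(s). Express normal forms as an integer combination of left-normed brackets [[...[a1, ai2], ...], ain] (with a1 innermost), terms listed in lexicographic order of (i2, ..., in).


not equal — first [[a1, a2], a3] - [[a1, a3], a2], second [[a1, a3], a2]

In normal form, the first expression is [[a1, a2], a3] - [[a1, a3], a2]
In normal form, the second expression is [[a1, a3], a2]
They disagree, so not equal.


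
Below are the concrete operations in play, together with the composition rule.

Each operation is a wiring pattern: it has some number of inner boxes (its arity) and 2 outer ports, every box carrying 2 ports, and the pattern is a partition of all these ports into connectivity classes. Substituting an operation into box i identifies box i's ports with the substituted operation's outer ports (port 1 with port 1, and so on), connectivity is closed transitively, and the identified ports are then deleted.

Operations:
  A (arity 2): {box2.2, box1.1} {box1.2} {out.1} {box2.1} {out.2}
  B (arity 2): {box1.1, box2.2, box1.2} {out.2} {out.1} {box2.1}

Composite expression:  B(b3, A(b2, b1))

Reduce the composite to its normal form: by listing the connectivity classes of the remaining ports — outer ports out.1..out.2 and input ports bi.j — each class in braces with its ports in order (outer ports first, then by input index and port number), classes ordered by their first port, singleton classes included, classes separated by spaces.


{out.1} {out.2} {b1.1} {b1.2, b2.1} {b2.2} {b3.1, b3.2}

Reachability decides: close wires over B-identified ports.
A over (b2, b1) gives {out.1} {out.2} {b1.1} {b1.2, b2.1} {b2.2}, out.j being that stage's outer ports
B over (b3, b2, b1) gives {out.1} {out.2} {b1.1} {b1.2, b2.1} {b2.2} {b3.1, b3.2}, out.j being that stage's outer ports


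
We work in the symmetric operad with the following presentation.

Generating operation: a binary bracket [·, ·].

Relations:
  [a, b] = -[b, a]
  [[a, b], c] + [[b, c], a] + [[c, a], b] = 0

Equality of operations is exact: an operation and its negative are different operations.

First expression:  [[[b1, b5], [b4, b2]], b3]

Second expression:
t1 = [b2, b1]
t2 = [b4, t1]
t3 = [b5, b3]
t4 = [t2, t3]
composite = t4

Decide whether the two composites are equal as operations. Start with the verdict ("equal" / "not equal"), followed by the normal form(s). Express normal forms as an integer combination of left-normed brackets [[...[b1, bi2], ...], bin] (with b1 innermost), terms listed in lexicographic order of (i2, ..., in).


not equal; first: -[[[[b1, b5], b2], b4], b3] + [[[[b1, b5], b4], b2], b3]; second: -[[[[b1, b2], b4], b3], b5] + [[[[b1, b2], b4], b5], b3]

Reducing the first expression gives -[[[[b1, b5], b2], b4], b3] + [[[[b1, b5], b4], b2], b3]
Reducing the second expression gives -[[[[b1, b2], b4], b3], b5] + [[[[b1, b2], b4], b5], b3]
They disagree, so not equal.


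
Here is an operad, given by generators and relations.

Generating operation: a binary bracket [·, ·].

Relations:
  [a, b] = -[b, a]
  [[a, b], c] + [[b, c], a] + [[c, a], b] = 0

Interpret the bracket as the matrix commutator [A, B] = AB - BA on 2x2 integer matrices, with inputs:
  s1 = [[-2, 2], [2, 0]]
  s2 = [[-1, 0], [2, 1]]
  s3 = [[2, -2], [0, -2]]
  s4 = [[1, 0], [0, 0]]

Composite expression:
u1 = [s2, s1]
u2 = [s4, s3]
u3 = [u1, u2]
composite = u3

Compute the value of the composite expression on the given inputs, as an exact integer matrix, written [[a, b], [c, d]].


[[0, 16], [0, 0]]

[s2, s1] = [[-4, -4], [0, 4]]
[s4, s3] = [[0, -2], [0, 0]]
[[s2, s1], [s4, s3]] = [[0, 16], [0, 0]]


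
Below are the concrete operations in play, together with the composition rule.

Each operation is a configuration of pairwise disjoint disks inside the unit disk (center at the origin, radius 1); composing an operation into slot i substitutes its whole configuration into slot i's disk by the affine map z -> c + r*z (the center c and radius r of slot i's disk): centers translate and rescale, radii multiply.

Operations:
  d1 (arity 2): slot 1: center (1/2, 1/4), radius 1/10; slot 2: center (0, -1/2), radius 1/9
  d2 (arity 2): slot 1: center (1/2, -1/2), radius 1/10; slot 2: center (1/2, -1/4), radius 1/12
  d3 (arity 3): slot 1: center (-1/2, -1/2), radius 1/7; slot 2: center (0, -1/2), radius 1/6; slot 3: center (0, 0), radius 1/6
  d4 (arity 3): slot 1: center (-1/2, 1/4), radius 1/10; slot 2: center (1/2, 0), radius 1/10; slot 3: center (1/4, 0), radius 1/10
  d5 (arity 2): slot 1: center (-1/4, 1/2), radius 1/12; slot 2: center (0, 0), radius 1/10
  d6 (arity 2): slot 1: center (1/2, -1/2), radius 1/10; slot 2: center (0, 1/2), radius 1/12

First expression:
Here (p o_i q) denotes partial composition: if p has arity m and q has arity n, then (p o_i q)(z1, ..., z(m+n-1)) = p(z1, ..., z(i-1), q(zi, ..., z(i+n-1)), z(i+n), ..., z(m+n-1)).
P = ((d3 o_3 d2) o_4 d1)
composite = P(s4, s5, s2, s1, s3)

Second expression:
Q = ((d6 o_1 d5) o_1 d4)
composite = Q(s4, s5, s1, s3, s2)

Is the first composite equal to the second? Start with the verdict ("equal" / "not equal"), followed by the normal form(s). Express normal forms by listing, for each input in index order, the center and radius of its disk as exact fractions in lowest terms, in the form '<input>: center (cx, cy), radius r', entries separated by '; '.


not equal: they reduce to s1: center (13/144, -11/288), radius 1/720; s2: center (1/12, -1/12), radius 1/60; s3: center (1/12, -7/144), radius 1/648; s4: center (-1/2, -1/2), radius 1/7; s5: center (0, -1/2), radius 1/6 and s1: center (229/480, -9/20), radius 1/1200; s2: center (0, 1/2), radius 1/12; s3: center (1/2, -1/2), radius 1/100; s4: center (113/240, -43/96), radius 1/1200; s5: center (23/48, -9/20), radius 1/1200


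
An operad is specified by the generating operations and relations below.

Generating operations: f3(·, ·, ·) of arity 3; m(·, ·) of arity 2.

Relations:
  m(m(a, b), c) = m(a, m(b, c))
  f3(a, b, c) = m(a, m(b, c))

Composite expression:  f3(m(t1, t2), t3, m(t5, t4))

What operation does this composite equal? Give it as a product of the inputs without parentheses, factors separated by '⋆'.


Associativity of f3 dissolves the nesting; only the t-input order survives.
m(t1, t2) linearizes to t1 ⋆ t2
m(t5, t4) linearizes to t5 ⋆ t4
f3(m(t1, t2), t3, m(t5, t4)) linearizes to t1 ⋆ t2 ⋆ t3 ⋆ t5 ⋆ t4

t1 ⋆ t2 ⋆ t3 ⋆ t5 ⋆ t4


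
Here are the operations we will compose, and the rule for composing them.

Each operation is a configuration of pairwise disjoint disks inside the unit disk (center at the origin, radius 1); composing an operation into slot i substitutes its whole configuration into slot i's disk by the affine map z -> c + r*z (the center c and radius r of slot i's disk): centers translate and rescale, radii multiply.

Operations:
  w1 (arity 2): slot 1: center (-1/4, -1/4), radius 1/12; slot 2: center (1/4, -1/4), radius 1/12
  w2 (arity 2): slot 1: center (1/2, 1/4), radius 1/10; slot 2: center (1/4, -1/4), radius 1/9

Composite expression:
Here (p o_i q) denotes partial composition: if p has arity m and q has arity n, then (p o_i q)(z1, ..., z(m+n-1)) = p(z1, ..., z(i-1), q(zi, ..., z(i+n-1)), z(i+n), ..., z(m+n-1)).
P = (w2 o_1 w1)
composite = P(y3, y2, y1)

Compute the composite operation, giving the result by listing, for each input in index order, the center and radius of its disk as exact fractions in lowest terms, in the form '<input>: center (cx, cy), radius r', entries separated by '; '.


Only the slot chain above each y matters under w2; compose those maps.
input y3: applying the 2 nested substitutions gives center (19/40, 9/40), radius 1/120
input y2: applying the 2 nested substitutions gives center (21/40, 9/40), radius 1/120
input y1: applying the 1 nested substitution gives center (1/4, -1/4), radius 1/9

y1: center (1/4, -1/4), radius 1/9; y2: center (21/40, 9/40), radius 1/120; y3: center (19/40, 9/40), radius 1/120


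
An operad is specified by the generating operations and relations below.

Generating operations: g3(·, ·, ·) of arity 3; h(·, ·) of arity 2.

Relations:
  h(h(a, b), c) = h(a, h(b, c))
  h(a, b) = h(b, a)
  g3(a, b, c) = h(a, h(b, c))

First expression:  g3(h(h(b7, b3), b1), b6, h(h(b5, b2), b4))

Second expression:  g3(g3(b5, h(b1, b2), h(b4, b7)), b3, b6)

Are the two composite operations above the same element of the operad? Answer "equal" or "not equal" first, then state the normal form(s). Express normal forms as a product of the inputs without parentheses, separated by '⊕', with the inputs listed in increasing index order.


The first expression reduces to b1 ⊕ b2 ⊕ b3 ⊕ b4 ⊕ b5 ⊕ b6 ⊕ b7
The second expression reduces to b1 ⊕ b2 ⊕ b3 ⊕ b4 ⊕ b5 ⊕ b6 ⊕ b7
The normal forms match — equal.

equal: each reduces to b1 ⊕ b2 ⊕ b3 ⊕ b4 ⊕ b5 ⊕ b6 ⊕ b7


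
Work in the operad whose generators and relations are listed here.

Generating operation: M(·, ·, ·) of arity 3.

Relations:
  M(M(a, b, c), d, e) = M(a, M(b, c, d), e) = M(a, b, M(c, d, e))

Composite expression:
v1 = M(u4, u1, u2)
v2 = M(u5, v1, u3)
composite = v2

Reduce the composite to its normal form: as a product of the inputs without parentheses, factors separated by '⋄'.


u5 ⋄ u4 ⋄ u1 ⋄ u2 ⋄ u3

Associativity of M dissolves the nesting; only the u-input order survives.
M(u4, u1, u2) unparenthesizes to u4 ⋄ u1 ⋄ u2
M(u5, M(u4, u1, u2), u3) unparenthesizes to u5 ⋄ u4 ⋄ u1 ⋄ u2 ⋄ u3


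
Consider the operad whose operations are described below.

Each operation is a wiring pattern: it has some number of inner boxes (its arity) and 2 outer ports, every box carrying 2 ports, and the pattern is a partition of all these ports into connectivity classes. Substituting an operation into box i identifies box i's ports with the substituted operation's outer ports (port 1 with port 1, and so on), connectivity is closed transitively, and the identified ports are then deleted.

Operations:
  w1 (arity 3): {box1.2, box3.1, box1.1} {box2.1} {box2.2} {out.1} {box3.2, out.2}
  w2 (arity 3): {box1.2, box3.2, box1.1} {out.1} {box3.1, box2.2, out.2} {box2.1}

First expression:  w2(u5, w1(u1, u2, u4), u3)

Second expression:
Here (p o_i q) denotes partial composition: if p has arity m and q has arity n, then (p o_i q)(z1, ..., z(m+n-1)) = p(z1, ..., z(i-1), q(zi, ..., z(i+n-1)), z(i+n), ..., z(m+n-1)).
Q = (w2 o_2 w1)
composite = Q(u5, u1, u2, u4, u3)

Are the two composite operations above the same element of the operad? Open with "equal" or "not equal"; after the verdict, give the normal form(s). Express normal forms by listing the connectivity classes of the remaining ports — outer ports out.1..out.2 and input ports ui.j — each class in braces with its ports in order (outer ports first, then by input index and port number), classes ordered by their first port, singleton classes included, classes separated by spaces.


equal: each reduces to {out.1} {out.2, u3.1, u4.2} {u1.1, u1.2, u4.1} {u2.1} {u2.2} {u3.2, u5.1, u5.2}

Normal form of the first expression: {out.1} {out.2, u3.1, u4.2} {u1.1, u1.2, u4.1} {u2.1} {u2.2} {u3.2, u5.1, u5.2}
Normal form of the second expression: {out.1} {out.2, u3.1, u4.2} {u1.1, u1.2, u4.1} {u2.1} {u2.2} {u3.2, u5.1, u5.2}
The normal forms match — equal.


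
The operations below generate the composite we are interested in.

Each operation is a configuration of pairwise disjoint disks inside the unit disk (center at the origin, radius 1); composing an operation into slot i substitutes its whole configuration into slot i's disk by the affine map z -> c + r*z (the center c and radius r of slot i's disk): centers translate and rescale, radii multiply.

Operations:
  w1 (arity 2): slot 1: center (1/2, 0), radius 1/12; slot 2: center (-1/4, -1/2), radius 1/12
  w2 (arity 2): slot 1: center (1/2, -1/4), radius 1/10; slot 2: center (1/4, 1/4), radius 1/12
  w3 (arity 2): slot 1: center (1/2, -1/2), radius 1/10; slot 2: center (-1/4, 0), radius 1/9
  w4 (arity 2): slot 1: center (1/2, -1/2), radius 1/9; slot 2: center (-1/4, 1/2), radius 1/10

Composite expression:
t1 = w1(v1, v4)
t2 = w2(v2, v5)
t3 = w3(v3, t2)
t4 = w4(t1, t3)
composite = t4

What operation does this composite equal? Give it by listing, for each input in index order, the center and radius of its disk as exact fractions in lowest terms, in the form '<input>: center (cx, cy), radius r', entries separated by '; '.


v1: center (5/9, -1/2), radius 1/108; v2: center (-97/360, 179/360), radius 1/900; v3: center (-1/5, 9/20), radius 1/100; v4: center (17/36, -5/9), radius 1/108; v5: center (-49/180, 181/360), radius 1/1080


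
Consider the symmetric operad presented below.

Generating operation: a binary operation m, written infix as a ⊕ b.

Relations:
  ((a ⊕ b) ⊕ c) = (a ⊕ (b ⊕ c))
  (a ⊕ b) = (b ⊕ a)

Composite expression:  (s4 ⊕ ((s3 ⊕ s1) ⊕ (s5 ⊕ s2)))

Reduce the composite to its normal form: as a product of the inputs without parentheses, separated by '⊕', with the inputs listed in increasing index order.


s1 ⊕ s2 ⊕ s3 ⊕ s4 ⊕ s5

Any arrangement under m is one operation, so sort the s-inputs.
(s3 ⊕ s1) linearizes to s3 ⊕ s1
(s5 ⊕ s2) linearizes to s5 ⊕ s2
((s3 ⊕ s1) ⊕ (s5 ⊕ s2)) linearizes to s3 ⊕ s1 ⊕ s5 ⊕ s2
(s4 ⊕ ((s3 ⊕ s1) ⊕ (s5 ⊕ s2))) linearizes to s4 ⊕ s3 ⊕ s1 ⊕ s5 ⊕ s2
rearranged into index order: s1 ⊕ s2 ⊕ s3 ⊕ s4 ⊕ s5


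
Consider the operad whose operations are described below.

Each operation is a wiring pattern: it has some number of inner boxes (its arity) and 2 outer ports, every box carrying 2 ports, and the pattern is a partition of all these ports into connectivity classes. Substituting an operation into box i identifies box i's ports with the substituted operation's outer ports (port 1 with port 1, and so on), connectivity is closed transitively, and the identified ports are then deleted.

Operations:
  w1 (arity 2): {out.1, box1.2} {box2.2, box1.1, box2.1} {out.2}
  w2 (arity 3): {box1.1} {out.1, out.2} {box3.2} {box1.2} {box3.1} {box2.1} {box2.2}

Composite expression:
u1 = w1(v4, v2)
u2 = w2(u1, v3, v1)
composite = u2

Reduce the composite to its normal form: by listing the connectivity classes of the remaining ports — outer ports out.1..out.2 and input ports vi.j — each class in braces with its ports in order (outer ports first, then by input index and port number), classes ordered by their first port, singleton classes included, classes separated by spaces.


{out.1, out.2} {v1.1} {v1.2} {v2.1, v2.2, v4.1} {v3.1} {v3.2} {v4.2}

Connectivity passes through glued w2-boundaries; trace each wire chain.
through w1, on inputs (v4, v2): {out.1, v4.2} {out.2} {v2.1, v2.2, v4.1} (out.j = stage outer ports)
through w2, on inputs (v4, v2, v3, v1): {out.1, out.2} {v1.1} {v1.2} {v2.1, v2.2, v4.1} {v3.1} {v3.2} {v4.2} (out.j = stage outer ports)


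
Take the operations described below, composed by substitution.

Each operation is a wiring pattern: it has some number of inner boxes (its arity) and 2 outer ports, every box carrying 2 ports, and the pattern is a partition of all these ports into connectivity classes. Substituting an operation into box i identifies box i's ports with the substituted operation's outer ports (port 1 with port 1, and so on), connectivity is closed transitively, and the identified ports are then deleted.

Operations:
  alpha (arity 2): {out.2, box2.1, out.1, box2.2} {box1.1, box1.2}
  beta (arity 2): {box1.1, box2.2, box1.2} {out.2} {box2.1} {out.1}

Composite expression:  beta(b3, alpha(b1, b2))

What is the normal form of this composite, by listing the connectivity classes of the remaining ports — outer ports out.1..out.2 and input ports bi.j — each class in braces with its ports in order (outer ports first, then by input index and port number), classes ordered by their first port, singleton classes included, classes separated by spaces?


{out.1} {out.2} {b1.1, b1.2} {b2.1, b2.2, b3.1, b3.2}

Two ports join when wires chain via beta-identified ports.
after alpha, the pattern on (b1, b2) reads {out.1, out.2, b2.1, b2.2} {b1.1, b1.2} (out.j = its outer ports)
after beta, the pattern on (b3, b1, b2) reads {out.1} {out.2} {b1.1, b1.2} {b2.1, b2.2, b3.1, b3.2} (out.j = its outer ports)


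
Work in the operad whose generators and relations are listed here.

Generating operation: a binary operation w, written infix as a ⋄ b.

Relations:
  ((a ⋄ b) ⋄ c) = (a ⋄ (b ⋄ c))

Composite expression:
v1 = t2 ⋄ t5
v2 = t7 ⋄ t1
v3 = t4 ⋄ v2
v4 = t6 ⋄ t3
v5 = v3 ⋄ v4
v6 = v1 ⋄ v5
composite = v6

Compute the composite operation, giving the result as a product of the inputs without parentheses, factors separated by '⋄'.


t2 ⋄ t5 ⋄ t4 ⋄ t7 ⋄ t1 ⋄ t6 ⋄ t3

Key point: w is associative — brackets drop, the t-order remains.
(t2 ⋄ t5) reduces to t2 ⋄ t5
(t7 ⋄ t1) reduces to t7 ⋄ t1
(t4 ⋄ (t7 ⋄ t1)) reduces to t4 ⋄ t7 ⋄ t1
(t6 ⋄ t3) reduces to t6 ⋄ t3
((t4 ⋄ (t7 ⋄ t1)) ⋄ (t6 ⋄ t3)) reduces to t4 ⋄ t7 ⋄ t1 ⋄ t6 ⋄ t3
((t2 ⋄ t5) ⋄ ((t4 ⋄ (t7 ⋄ t1)) ⋄ (t6 ⋄ t3))) reduces to t2 ⋄ t5 ⋄ t4 ⋄ t7 ⋄ t1 ⋄ t6 ⋄ t3


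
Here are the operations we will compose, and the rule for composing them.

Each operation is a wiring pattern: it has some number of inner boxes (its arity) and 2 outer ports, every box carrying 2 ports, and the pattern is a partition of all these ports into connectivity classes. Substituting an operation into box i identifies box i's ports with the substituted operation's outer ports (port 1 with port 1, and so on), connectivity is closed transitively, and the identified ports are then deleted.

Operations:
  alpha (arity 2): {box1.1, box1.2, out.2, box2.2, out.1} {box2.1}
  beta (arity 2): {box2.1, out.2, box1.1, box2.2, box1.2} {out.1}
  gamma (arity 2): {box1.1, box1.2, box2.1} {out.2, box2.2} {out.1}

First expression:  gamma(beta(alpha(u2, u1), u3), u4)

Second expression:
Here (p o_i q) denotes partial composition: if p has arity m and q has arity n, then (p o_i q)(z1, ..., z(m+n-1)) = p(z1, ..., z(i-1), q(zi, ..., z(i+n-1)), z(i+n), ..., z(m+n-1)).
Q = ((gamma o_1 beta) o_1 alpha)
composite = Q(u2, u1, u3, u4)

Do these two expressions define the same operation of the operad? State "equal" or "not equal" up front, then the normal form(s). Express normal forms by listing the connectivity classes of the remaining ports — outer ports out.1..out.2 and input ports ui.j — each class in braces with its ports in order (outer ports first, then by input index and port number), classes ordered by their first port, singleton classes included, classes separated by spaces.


Reducing the first expression gives {out.1} {out.2, u4.2} {u1.1} {u1.2, u2.1, u2.2, u3.1, u3.2, u4.1}
Reducing the second expression gives {out.1} {out.2, u4.2} {u1.1} {u1.2, u2.1, u2.2, u3.1, u3.2, u4.1}
Both agree, so they are equal.

equal — both sides give {out.1} {out.2, u4.2} {u1.1} {u1.2, u2.1, u2.2, u3.1, u3.2, u4.1}


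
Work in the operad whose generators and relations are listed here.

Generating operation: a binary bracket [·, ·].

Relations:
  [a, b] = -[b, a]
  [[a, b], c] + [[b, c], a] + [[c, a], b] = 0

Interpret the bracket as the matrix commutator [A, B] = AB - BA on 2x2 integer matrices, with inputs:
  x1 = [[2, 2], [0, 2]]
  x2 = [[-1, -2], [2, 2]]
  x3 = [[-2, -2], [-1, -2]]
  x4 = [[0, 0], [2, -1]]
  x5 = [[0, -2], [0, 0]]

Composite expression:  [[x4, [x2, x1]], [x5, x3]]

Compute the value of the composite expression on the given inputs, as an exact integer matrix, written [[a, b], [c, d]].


[[0, 24], [-64, 0]]

[x2, x1] = [[-4, -6], [0, 4]]
[x4, [x2, x1]] = [[12, -6], [-16, -12]]
[x5, x3] = [[2, 0], [0, -2]]
[[x4, [x2, x1]], [x5, x3]] = [[0, 24], [-64, 0]]


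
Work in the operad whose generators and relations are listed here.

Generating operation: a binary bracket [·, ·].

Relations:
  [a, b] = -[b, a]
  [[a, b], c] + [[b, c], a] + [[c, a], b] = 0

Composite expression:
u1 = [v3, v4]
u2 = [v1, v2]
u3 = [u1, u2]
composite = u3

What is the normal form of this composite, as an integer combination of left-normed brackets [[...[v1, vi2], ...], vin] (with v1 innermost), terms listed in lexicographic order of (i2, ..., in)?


Antisymmetry and Jacobi reduce to v1-anchored left-normed brackets.
Composite bracket: [[v3, v4], [v1, v2]]
Applying ab - ba throughout gives 8 signed words (2^3 = 8).
Keep just the words that open with v1:
  from v1v2v3v4, sign -1: term -[[[v1, v2], v3], v4]
  from v1v2v4v3, sign +1: term +[[[v1, v2], v4], v3]

-[[[v1, v2], v3], v4] + [[[v1, v2], v4], v3]


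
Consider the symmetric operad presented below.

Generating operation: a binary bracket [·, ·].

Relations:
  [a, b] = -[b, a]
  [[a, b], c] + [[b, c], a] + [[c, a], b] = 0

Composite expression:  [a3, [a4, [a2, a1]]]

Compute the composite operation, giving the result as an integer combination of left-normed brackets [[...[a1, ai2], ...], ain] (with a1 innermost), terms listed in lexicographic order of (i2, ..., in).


-[[[a1, a2], a4], a3]

Expand each bracket as ab - ba; the a1-initial words give the coefficients.
Composite bracket: [a3, [a4, [a2, a1]]]
Under [a, b] = ab - ba we get 8 signed associative words (2^3 = 8).
Coefficients come from the a1-initial words:
  a1a2a4a3 (sign -1) contributes -[[[a1, a2], a4], a3]


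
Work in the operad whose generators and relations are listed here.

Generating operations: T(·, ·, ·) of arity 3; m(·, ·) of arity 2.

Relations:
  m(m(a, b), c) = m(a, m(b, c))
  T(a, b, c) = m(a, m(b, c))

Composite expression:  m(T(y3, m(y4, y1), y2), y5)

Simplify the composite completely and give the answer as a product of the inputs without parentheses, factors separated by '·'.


y3 · y4 · y1 · y2 · y5

Associativity of m dissolves the nesting; only the y-input order survives.
m(y4, y1) collapses to y4 · y1
T(y3, m(y4, y1), y2) collapses to y3 · y4 · y1 · y2
m(T(y3, m(y4, y1), y2), y5) collapses to y3 · y4 · y1 · y2 · y5


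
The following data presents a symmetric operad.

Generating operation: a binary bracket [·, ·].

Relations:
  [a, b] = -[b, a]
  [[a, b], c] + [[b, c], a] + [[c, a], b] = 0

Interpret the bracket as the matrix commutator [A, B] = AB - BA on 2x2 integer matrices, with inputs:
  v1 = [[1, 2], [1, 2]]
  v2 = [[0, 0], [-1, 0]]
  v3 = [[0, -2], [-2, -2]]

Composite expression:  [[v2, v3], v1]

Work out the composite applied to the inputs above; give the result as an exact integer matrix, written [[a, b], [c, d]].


[v2, v3] = [[-2, 0], [-2, 2]]
[[v2, v3], v1] = [[4, -8], [6, -4]]

[[4, -8], [6, -4]]


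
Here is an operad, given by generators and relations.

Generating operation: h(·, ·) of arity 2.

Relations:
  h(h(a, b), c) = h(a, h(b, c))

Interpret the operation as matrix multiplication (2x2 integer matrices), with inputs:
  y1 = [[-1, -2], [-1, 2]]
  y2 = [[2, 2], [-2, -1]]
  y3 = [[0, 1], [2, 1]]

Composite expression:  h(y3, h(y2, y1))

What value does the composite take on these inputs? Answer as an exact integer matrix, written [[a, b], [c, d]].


h(y2, y1) = [[-4, 0], [3, 2]]
h(y3, h(y2, y1)) = [[3, 2], [-5, 2]]

[[3, 2], [-5, 2]]


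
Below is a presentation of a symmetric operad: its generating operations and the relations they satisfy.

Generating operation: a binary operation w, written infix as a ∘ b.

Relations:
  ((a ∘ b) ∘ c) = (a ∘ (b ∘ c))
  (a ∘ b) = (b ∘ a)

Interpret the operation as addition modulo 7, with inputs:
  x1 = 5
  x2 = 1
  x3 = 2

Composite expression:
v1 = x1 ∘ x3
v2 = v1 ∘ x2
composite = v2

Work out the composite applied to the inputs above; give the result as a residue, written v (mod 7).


1 (mod 7)

(x1 ∘ x3) = 0
((x1 ∘ x3) ∘ x2) = 1


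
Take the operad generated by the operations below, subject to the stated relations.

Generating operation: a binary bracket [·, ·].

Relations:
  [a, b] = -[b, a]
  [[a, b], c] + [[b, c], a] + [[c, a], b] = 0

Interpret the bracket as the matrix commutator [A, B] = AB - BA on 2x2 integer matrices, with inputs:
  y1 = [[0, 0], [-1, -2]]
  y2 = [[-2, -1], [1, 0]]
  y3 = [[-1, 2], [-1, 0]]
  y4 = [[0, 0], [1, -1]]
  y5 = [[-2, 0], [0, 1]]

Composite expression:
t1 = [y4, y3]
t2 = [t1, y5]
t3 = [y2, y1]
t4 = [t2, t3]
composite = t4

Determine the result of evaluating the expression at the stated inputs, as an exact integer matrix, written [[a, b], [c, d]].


[y4, y3] = [[-2, 2], [0, 2]]
[[y4, y3], y5] = [[0, 6], [0, 0]]
[y2, y1] = [[1, 2], [0, -1]]
[[[y4, y3], y5], [y2, y1]] = [[0, -12], [0, 0]]

[[0, -12], [0, 0]]


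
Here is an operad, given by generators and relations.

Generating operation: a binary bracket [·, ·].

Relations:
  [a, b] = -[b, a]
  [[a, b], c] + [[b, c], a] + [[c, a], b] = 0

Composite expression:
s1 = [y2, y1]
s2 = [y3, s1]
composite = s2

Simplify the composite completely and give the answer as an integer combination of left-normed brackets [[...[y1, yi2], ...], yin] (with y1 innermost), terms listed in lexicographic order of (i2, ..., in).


[[y1, y2], y3]


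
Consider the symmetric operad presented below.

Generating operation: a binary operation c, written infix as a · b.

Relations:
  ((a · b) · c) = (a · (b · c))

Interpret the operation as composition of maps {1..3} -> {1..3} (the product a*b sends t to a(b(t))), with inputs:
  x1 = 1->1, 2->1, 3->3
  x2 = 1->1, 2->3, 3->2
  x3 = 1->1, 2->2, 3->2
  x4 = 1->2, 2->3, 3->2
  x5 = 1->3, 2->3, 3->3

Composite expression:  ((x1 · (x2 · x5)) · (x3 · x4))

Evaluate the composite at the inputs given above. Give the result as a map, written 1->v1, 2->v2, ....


1->1, 2->1, 3->1

(x2 · x5) = 1->2, 2->2, 3->2
(x1 · (x2 · x5)) = 1->1, 2->1, 3->1
(x3 · x4) = 1->2, 2->2, 3->2
((x1 · (x2 · x5)) · (x3 · x4)) = 1->1, 2->1, 3->1


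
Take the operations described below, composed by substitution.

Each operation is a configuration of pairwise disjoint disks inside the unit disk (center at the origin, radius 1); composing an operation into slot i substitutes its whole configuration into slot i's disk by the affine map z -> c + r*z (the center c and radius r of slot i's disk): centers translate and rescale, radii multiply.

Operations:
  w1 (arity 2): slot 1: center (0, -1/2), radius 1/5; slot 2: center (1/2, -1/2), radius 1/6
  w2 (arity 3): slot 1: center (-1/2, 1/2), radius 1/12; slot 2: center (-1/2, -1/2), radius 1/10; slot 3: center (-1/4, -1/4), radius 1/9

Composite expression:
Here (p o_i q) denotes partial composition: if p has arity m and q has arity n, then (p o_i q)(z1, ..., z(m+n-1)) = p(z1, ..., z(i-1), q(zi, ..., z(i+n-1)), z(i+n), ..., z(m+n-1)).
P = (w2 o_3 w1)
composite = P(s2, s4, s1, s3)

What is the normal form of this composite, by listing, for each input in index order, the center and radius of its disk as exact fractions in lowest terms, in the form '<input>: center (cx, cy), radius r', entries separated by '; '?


s1: center (-1/4, -11/36), radius 1/45; s2: center (-1/2, 1/2), radius 1/12; s3: center (-7/36, -11/36), radius 1/54; s4: center (-1/2, -1/2), radius 1/10

Affine substitution under w2: radii multiply and s-centers shift.
s2: after 1 affine step, its disk has center (-1/2, 1/2), radius 1/12
s4: after 1 affine step, its disk has center (-1/2, -1/2), radius 1/10
s1: after 2 affine steps, its disk has center (-1/4, -11/36), radius 1/45
s3: after 2 affine steps, its disk has center (-7/36, -11/36), radius 1/54


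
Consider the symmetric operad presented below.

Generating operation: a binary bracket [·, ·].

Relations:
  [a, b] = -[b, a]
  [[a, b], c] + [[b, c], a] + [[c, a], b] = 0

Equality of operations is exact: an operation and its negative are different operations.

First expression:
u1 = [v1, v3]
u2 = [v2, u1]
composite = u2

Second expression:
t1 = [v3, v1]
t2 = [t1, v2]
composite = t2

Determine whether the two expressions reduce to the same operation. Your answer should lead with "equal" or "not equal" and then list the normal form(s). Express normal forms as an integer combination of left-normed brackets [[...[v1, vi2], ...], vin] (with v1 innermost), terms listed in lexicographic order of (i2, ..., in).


equal: each reduces to -[[v1, v3], v2]

The first expression, normalized: -[[v1, v3], v2]
The second expression, normalized: -[[v1, v3], v2]
Same normal form: equal.


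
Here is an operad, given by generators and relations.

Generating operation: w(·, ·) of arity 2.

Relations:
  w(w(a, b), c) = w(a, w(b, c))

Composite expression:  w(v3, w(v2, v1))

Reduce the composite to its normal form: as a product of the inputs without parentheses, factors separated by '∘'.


v3 ∘ v2 ∘ v1

All parenthesizations of w agree; list the v-inputs left to right.
w(v2, v1) collapses to v2 ∘ v1
w(v3, w(v2, v1)) collapses to v3 ∘ v2 ∘ v1


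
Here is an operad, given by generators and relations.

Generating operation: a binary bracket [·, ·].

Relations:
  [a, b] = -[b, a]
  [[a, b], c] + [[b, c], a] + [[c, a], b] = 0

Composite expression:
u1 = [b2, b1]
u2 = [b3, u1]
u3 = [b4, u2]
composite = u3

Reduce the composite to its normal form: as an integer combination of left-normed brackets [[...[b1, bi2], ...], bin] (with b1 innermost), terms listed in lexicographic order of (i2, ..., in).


-[[[b1, b2], b3], b4]

Left-normed coefficients sit on the b1-initial expansion words.
Composite bracket: [b4, [b3, [b2, b1]]]
Applying ab - ba throughout gives 8 signed words (2^3 = 8).
Words beginning with b1 determine it all:
  sign of b1b2b3b4 is -1, so it contributes -[[[b1, b2], b3], b4]
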